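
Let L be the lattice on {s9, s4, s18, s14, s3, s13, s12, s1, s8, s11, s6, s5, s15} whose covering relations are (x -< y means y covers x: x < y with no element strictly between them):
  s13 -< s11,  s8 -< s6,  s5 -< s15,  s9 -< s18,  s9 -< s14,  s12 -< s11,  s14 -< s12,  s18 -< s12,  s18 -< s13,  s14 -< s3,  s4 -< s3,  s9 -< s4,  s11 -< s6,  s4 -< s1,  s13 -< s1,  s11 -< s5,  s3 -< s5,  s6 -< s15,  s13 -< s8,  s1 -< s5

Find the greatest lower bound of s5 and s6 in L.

s11

Common lower bounds of {s5, s6}: s11, s12, s13, s14, s18, s9.
The greatest among these is s11.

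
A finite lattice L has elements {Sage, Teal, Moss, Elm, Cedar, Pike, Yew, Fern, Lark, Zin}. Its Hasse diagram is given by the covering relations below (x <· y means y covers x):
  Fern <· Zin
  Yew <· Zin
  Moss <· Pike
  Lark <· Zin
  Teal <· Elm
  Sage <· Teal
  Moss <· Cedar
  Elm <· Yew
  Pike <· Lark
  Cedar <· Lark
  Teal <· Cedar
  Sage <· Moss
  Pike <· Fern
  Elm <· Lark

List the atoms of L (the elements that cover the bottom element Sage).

The atoms are exactly the elements that cover Sage: Moss, Teal.

Moss, Teal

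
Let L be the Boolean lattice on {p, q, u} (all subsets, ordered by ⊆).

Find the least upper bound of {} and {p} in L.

{p}

Under ⊆, join is union: {} ∪ {p} = {p}.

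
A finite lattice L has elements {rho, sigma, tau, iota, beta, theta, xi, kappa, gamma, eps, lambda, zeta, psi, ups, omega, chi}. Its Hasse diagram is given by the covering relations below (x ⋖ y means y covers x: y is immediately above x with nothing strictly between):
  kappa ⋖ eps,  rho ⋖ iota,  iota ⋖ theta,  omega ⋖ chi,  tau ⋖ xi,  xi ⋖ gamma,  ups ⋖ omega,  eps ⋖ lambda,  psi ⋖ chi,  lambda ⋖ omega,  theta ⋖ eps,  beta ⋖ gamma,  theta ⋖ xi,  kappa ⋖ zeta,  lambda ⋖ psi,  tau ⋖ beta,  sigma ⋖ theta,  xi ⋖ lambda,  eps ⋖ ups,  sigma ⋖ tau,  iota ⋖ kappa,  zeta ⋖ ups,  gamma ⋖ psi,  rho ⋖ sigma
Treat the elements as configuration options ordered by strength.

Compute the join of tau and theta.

Common upper bounds of {tau, theta}: chi, gamma, lambda, omega, psi, xi.
The least among these is xi.

xi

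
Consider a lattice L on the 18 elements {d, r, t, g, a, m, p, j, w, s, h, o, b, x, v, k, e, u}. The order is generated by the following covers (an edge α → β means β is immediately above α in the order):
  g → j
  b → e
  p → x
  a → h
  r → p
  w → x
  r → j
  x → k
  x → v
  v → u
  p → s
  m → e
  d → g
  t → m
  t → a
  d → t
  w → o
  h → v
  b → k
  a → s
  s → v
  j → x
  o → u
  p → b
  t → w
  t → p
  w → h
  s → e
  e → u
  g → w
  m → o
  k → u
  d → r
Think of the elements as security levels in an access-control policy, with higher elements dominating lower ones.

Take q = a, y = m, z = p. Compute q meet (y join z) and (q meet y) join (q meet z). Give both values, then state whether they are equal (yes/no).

y join z = e, so q meet (y join z) = a meet e = a.
q meet y = t and q meet z = t, so (q meet y) join (q meet z) = t join t = t.
Equal: no.

a; t; no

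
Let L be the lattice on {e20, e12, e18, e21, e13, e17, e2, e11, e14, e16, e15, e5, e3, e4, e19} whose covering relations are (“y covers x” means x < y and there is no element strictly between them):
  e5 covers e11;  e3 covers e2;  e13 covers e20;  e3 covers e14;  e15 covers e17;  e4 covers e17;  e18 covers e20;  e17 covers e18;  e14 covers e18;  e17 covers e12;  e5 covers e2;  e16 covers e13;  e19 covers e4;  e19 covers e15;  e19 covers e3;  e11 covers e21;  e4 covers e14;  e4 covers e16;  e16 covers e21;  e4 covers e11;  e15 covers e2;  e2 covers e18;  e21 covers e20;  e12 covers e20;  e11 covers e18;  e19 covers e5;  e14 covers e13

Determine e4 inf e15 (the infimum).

e17

Common lower bounds of {e4, e15}: e12, e17, e18, e20.
The greatest among these is e17.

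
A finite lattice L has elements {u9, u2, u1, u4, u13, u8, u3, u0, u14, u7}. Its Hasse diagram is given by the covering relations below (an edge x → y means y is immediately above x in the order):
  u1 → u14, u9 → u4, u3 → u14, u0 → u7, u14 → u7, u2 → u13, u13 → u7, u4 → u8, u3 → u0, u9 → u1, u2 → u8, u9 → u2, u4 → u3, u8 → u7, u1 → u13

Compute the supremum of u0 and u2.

Common upper bounds of {u0, u2}: u7.
The least among these is u7.

u7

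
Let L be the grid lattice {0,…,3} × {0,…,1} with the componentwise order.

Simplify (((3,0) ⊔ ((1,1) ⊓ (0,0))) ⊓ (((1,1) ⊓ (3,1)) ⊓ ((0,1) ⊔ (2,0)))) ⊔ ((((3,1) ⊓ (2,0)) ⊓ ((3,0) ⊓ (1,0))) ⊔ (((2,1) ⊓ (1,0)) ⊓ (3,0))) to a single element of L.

(1,1) ∧ (0,0) = (0,0)
(3,0) ∨ (0,0) = (3,0)
(1,1) ∧ (3,1) = (1,1)
(0,1) ∨ (2,0) = (2,1)
(1,1) ∧ (2,1) = (1,1)
(3,0) ∧ (1,1) = (1,0)
(3,1) ∧ (2,0) = (2,0)
(3,0) ∧ (1,0) = (1,0)
(2,0) ∧ (1,0) = (1,0)
(2,1) ∧ (1,0) = (1,0)
(1,0) ∧ (3,0) = (1,0)
(1,0) ∨ (1,0) = (1,0)
(1,0) ∨ (1,0) = (1,0)

(1,0)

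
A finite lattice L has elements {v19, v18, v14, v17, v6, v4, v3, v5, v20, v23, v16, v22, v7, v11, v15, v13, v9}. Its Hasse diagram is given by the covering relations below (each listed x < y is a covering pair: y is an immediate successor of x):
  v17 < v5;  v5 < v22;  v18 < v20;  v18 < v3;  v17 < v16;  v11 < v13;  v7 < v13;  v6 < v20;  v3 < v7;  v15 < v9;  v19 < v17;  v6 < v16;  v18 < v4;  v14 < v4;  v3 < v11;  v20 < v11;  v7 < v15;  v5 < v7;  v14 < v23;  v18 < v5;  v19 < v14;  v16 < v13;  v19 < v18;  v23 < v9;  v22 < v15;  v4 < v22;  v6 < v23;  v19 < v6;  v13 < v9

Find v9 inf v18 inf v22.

Common lower bounds of {v9, v18, v22}: v18, v19.
The greatest among these is v18.

v18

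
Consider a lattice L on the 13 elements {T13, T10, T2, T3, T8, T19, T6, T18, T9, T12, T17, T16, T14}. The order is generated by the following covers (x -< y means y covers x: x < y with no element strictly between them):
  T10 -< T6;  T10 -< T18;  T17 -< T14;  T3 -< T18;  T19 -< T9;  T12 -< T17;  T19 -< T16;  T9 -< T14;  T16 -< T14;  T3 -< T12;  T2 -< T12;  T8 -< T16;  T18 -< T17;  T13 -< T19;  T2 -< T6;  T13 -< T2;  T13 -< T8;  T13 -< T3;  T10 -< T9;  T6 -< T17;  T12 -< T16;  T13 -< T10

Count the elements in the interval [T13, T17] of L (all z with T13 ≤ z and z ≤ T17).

The interval [T13, T17] = {T10, T12, T13, T17, T18, T2, T3, T6}, which has 8 elements.

8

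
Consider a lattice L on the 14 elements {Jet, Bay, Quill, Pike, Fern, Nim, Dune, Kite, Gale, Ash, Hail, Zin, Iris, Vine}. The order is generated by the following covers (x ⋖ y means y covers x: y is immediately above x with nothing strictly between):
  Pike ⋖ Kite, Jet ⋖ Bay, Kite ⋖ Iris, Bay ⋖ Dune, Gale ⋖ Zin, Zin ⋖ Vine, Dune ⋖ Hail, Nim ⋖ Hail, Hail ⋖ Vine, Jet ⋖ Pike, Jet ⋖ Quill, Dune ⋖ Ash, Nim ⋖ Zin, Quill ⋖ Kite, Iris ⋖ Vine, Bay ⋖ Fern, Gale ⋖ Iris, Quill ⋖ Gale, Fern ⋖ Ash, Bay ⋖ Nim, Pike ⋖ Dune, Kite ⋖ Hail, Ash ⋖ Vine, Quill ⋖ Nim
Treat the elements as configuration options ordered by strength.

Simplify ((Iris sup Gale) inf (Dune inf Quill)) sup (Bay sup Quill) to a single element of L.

Nim

Iris ∨ Gale = Iris
Dune ∧ Quill = Jet
Iris ∧ Jet = Jet
Bay ∨ Quill = Nim
Jet ∨ Nim = Nim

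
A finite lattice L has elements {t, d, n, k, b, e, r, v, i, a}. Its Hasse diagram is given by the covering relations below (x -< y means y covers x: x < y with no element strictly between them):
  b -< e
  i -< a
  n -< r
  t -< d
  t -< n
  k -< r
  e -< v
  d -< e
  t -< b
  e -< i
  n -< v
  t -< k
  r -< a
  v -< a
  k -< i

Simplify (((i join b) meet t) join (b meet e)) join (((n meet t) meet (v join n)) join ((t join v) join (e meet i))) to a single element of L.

v

i ∨ b = i
i ∧ t = t
b ∧ e = b
t ∨ b = b
n ∧ t = t
v ∨ n = v
t ∧ v = t
t ∨ v = v
e ∧ i = e
v ∨ e = v
t ∨ v = v
b ∨ v = v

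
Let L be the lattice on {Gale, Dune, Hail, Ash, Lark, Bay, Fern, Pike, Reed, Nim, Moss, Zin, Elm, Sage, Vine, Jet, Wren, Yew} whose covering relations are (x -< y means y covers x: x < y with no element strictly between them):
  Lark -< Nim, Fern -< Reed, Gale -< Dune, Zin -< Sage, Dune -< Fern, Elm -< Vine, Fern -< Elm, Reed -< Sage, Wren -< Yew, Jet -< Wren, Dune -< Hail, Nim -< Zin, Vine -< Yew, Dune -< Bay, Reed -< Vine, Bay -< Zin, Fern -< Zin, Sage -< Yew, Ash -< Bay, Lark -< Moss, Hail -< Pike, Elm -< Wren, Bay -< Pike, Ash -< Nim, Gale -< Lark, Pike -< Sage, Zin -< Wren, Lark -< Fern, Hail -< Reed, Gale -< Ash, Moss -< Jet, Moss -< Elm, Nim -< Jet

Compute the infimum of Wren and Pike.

Bay

Common lower bounds of {Wren, Pike}: Ash, Bay, Dune, Gale.
The greatest among these is Bay.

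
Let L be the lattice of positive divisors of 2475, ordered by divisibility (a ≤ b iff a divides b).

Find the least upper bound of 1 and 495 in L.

In the divisibility order, the join is the least common multiple: lcm(1, 495) = 495.

495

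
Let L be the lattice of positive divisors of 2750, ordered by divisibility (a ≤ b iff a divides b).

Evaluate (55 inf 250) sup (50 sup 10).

55 ∧ 250 = 5
50 ∨ 10 = 50
5 ∨ 50 = 50

50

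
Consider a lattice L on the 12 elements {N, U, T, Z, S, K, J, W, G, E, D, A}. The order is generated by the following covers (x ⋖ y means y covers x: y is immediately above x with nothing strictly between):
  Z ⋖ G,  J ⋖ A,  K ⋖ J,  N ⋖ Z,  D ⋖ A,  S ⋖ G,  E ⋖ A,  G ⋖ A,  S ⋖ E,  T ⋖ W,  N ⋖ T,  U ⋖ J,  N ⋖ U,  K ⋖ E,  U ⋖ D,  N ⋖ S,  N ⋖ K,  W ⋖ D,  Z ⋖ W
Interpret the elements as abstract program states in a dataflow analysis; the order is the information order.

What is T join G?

Common upper bounds of {T, G}: A.
The least among these is A.

A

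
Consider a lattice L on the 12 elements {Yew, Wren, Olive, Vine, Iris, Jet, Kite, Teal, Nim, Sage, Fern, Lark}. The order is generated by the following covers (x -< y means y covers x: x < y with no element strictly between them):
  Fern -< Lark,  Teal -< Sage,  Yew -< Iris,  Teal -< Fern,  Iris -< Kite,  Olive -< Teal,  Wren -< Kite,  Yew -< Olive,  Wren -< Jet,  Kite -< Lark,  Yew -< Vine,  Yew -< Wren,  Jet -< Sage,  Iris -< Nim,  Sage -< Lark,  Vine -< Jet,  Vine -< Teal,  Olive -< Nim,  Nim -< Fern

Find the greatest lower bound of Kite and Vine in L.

Common lower bounds of {Kite, Vine}: Yew.
The greatest among these is Yew.

Yew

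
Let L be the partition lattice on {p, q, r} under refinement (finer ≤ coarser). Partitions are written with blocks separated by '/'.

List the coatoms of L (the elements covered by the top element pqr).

p/qr, pq/r, pr/q

The coatoms are exactly the elements covered by pqr: p/qr, pq/r, pr/q.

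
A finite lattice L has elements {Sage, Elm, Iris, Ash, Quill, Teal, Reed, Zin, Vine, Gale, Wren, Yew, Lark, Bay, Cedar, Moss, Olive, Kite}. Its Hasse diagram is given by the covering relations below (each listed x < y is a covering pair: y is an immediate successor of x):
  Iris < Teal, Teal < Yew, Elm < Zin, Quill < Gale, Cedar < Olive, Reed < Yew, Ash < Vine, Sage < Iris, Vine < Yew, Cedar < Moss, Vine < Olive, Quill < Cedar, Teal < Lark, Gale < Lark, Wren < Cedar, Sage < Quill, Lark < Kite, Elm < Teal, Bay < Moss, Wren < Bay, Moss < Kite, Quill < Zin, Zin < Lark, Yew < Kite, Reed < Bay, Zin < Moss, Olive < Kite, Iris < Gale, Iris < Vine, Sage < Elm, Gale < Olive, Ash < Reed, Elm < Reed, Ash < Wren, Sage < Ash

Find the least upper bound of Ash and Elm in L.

Reed

Common upper bounds of {Ash, Elm}: Bay, Kite, Moss, Reed, Yew.
The least among these is Reed.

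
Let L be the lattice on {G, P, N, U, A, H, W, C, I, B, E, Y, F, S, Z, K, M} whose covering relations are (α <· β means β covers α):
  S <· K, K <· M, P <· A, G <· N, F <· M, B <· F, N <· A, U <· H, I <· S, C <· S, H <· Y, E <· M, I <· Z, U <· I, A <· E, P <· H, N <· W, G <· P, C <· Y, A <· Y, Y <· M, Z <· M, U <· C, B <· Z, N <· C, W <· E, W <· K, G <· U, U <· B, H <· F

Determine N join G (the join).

N

Common upper bounds of {N, G}: A, C, E, K, M, N, S, W, Y.
The least among these is N.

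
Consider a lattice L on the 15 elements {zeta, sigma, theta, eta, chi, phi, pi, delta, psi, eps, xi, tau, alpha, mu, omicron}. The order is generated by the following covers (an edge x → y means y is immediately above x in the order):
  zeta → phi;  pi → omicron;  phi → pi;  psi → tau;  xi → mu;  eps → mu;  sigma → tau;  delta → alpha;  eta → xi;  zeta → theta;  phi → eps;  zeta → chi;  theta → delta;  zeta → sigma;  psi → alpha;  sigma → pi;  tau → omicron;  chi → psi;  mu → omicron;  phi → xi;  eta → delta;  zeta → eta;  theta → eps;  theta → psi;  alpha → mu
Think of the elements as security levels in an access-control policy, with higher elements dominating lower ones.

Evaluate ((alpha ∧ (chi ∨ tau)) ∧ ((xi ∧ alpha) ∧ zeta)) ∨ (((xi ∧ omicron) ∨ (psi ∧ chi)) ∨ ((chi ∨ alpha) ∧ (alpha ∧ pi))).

mu

chi ∨ tau = tau
alpha ∧ tau = psi
xi ∧ alpha = eta
eta ∧ zeta = zeta
psi ∧ zeta = zeta
xi ∧ omicron = xi
psi ∧ chi = chi
xi ∨ chi = mu
chi ∨ alpha = alpha
alpha ∧ pi = zeta
alpha ∧ zeta = zeta
mu ∨ zeta = mu
zeta ∨ mu = mu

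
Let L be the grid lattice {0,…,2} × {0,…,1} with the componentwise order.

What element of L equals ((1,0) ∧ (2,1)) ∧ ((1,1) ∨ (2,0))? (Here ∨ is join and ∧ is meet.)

(1,0)

(1,0) ∧ (2,1) = (1,0)
(1,1) ∨ (2,0) = (2,1)
(1,0) ∧ (2,1) = (1,0)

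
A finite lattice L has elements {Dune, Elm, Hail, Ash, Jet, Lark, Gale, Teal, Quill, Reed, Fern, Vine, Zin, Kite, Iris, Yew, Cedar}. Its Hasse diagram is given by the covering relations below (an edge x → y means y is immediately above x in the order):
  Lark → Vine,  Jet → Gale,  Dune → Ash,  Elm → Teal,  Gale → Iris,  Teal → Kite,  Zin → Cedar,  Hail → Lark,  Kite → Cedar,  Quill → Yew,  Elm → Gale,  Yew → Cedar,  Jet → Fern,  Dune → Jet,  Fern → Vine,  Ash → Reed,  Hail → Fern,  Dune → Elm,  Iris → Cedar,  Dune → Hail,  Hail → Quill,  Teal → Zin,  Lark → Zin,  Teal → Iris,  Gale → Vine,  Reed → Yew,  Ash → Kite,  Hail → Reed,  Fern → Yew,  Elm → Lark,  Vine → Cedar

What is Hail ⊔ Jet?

Fern

Common upper bounds of {Hail, Jet}: Cedar, Fern, Vine, Yew.
The least among these is Fern.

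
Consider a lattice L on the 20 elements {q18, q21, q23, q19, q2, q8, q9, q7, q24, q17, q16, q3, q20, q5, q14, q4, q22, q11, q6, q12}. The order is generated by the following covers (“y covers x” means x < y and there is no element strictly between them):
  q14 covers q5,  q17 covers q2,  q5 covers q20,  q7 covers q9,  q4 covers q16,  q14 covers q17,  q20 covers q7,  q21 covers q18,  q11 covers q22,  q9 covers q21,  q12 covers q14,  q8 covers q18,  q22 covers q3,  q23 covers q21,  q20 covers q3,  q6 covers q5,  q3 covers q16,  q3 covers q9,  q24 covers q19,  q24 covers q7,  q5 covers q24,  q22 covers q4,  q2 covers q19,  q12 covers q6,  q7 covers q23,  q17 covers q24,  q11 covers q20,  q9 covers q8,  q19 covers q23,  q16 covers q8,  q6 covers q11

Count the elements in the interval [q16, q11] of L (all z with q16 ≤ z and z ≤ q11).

6

The interval [q16, q11] = {q11, q16, q20, q22, q3, q4}, which has 6 elements.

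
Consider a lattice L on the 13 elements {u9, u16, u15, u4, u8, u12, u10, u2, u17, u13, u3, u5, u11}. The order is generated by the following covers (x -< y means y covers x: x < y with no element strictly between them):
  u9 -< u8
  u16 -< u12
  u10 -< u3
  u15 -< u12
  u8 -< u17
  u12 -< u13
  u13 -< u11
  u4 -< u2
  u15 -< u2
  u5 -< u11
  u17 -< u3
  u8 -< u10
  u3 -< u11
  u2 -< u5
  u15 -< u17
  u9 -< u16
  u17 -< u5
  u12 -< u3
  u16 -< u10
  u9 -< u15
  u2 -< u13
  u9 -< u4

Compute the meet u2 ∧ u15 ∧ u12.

u15

Common lower bounds of {u2, u15, u12}: u15, u9.
The greatest among these is u15.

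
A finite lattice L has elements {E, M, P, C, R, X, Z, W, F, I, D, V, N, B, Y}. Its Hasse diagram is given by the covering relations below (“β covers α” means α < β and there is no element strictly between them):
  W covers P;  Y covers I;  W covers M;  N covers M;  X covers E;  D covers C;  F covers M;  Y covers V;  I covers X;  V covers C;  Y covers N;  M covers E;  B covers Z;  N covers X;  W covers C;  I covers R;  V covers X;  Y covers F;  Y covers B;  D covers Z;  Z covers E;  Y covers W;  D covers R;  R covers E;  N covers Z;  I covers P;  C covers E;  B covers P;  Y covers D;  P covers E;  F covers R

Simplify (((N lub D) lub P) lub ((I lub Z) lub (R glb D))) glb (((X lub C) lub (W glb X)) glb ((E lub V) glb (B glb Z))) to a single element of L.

E

N ∨ D = Y
Y ∨ P = Y
I ∨ Z = Y
R ∧ D = R
Y ∨ R = Y
Y ∨ Y = Y
X ∨ C = V
W ∧ X = E
V ∨ E = V
E ∨ V = V
B ∧ Z = Z
V ∧ Z = E
V ∧ E = E
Y ∧ E = E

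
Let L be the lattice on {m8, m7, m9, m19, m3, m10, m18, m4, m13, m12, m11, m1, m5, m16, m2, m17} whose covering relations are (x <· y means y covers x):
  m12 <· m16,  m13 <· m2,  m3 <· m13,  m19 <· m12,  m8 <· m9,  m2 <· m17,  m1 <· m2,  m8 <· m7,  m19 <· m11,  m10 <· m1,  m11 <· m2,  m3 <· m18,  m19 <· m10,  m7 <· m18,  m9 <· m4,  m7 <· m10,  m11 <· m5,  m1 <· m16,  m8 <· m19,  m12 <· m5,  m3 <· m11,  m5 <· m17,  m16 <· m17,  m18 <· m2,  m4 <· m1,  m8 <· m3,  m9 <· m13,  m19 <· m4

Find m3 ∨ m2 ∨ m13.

m2

Common upper bounds of {m3, m2, m13}: m17, m2.
The least among these is m2.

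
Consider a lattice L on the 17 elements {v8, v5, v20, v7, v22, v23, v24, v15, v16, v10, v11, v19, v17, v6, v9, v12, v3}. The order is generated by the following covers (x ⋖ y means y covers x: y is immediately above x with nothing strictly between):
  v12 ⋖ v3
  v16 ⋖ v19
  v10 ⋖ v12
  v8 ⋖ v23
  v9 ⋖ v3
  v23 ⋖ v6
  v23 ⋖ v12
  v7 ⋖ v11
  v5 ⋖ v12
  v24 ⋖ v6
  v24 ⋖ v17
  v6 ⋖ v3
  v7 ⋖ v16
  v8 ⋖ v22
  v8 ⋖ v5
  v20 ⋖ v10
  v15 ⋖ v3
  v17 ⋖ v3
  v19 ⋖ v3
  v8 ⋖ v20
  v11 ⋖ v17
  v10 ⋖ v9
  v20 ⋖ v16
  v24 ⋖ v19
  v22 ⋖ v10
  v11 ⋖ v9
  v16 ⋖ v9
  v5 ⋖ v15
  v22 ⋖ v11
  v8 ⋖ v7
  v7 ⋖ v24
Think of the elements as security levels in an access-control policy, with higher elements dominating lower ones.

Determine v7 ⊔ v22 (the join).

Common upper bounds of {v7, v22}: v11, v17, v3, v9.
The least among these is v11.

v11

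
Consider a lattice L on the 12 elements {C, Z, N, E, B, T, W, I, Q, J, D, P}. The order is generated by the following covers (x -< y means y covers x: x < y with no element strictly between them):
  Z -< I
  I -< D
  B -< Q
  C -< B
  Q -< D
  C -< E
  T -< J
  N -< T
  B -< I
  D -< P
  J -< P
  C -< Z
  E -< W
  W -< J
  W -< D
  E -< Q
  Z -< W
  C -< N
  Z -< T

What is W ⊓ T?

Z

Common lower bounds of {W, T}: C, Z.
The greatest among these is Z.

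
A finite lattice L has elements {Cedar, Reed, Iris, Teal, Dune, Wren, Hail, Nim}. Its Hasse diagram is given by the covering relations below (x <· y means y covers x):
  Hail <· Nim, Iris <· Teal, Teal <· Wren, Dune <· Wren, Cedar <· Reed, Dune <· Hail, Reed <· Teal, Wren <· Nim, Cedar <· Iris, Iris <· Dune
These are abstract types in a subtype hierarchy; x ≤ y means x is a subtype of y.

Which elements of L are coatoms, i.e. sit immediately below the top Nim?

Hail, Wren

The coatoms are exactly the elements covered by Nim: Hail, Wren.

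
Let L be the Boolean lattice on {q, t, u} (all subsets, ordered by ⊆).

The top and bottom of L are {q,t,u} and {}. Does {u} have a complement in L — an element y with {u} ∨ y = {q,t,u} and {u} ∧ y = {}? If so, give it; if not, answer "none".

{q,t}

Need y with {u} ∨ y = {q,t,u} and {u} ∧ y = {}.
Checking each element gives: {q,t}.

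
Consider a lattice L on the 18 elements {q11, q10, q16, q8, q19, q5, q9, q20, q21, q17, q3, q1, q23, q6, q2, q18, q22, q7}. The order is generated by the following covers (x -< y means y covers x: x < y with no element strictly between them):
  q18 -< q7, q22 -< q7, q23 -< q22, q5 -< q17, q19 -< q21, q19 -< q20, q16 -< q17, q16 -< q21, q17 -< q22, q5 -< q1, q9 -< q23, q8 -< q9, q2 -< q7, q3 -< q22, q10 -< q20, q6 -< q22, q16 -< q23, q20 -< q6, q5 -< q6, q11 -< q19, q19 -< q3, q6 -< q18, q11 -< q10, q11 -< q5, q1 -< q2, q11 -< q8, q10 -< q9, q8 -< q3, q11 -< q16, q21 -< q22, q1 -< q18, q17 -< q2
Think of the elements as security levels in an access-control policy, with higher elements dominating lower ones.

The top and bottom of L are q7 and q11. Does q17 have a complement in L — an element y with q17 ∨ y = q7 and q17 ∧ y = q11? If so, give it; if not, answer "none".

For every candidate y, either q17 ∨ y ≠ q7 or q17 ∧ y ≠ q11; no complement exists.

none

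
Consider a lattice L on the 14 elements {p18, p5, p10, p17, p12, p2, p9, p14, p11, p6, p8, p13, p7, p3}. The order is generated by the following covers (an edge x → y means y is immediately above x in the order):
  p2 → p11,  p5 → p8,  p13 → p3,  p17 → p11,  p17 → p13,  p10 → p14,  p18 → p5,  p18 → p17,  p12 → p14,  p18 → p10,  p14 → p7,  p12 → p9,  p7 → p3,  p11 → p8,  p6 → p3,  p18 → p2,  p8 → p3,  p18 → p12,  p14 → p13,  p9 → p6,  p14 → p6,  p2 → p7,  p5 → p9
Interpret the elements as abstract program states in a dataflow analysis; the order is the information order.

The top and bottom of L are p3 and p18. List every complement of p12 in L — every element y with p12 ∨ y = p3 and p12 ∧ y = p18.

Need y with p12 ∨ y = p3 and p12 ∧ y = p18.
Checking each element gives: p11, p8.

p11, p8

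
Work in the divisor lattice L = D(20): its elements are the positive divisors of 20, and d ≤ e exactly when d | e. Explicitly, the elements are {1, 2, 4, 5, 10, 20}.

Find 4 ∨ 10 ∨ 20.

20

In the divisibility order, the join is the least common multiple: lcm(4, 10, 20) = 20.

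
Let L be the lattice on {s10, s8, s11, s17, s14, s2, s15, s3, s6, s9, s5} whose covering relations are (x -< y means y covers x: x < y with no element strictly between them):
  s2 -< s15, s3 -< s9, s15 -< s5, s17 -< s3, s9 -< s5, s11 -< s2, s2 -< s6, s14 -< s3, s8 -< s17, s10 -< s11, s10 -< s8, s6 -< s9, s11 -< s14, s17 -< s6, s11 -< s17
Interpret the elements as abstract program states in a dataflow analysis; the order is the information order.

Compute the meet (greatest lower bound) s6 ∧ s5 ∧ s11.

Common lower bounds of {s6, s5, s11}: s10, s11.
The greatest among these is s11.

s11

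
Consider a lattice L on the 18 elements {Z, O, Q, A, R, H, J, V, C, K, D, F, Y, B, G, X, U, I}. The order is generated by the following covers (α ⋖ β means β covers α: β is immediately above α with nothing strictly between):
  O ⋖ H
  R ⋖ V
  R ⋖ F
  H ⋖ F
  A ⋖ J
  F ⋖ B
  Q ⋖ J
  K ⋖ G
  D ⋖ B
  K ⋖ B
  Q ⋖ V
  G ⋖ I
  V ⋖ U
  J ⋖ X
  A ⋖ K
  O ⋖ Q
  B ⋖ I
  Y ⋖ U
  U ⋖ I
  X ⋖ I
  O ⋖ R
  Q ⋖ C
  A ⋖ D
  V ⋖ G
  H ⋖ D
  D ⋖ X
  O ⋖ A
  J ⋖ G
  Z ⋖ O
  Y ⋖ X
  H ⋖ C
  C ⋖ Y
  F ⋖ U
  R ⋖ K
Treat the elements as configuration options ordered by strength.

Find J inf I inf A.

A

Common lower bounds of {J, I, A}: A, O, Z.
The greatest among these is A.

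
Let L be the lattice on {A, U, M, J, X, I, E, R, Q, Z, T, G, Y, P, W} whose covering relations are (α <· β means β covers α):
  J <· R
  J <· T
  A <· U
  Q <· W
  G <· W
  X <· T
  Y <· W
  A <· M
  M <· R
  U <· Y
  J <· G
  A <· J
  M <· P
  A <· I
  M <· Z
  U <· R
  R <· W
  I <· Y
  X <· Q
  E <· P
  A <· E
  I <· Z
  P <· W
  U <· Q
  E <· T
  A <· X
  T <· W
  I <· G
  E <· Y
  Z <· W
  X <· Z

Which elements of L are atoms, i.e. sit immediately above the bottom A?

E, I, J, M, U, X

The atoms are exactly the elements that cover A: E, I, J, M, U, X.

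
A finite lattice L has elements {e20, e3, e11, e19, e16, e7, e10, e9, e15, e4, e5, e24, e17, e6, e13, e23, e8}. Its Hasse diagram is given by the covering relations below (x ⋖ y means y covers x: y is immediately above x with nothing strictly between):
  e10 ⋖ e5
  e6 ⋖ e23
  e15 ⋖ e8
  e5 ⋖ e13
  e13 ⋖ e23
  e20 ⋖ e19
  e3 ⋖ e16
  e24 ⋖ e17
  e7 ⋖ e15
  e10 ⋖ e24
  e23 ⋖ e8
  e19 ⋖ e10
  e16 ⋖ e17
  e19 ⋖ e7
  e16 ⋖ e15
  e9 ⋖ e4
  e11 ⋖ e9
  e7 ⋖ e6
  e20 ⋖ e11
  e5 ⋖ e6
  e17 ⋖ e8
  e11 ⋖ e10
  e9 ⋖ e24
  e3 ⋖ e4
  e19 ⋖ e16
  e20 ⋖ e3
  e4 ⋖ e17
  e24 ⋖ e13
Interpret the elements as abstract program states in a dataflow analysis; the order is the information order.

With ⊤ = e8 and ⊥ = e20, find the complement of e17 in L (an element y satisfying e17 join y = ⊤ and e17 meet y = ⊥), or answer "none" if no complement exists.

none

For every candidate y, either e17 ∨ y ≠ e8 or e17 ∧ y ≠ e20; no complement exists.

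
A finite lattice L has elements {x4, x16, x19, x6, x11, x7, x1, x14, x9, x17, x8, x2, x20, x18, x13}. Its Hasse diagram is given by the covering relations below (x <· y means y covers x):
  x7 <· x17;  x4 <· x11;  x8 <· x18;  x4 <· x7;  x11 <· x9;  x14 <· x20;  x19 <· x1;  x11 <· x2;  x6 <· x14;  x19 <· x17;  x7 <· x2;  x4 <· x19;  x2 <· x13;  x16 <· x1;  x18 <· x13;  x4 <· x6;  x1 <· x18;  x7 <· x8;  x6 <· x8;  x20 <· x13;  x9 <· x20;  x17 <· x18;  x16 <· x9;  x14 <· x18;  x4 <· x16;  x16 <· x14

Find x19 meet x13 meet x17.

Common lower bounds of {x19, x13, x17}: x19, x4.
The greatest among these is x19.

x19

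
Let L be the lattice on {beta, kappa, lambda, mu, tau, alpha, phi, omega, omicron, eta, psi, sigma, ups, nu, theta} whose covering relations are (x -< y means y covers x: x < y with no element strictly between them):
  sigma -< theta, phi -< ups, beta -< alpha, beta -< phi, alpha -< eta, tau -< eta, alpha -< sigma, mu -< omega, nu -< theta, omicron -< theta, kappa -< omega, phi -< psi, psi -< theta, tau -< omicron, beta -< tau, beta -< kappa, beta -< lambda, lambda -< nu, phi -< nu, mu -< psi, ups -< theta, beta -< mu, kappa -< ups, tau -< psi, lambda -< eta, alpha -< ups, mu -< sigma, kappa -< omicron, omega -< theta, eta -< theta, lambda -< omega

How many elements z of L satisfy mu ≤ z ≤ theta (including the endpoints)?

5

The interval [mu, theta] = {mu, omega, psi, sigma, theta}, which has 5 elements.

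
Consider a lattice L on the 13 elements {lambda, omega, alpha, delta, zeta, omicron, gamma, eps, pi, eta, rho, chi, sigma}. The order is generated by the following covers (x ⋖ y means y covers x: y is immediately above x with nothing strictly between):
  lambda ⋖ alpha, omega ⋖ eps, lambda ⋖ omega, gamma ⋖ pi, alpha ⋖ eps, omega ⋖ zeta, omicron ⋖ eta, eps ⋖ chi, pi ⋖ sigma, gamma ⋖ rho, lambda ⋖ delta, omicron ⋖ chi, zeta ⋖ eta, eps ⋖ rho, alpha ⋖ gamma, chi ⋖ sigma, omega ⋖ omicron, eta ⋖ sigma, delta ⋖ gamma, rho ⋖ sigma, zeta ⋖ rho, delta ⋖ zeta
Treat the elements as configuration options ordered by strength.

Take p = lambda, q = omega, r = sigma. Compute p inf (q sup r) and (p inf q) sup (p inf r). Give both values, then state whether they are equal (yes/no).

lambda; lambda; yes

q sup r = sigma, so p inf (q sup r) = lambda inf sigma = lambda.
p inf q = lambda and p inf r = lambda, so (p inf q) sup (p inf r) = lambda sup lambda = lambda.
Equal: yes.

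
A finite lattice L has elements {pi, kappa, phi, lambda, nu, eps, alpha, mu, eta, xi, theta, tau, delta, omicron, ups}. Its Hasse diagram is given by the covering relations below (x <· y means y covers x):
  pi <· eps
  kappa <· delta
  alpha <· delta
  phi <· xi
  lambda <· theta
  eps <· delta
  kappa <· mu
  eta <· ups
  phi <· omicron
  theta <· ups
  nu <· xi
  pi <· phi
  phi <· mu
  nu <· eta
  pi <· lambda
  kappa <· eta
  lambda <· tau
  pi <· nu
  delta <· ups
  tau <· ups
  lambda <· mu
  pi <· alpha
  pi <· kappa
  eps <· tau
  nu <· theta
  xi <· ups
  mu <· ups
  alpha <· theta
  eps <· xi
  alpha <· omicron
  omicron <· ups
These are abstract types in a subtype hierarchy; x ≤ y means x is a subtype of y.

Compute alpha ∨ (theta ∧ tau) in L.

theta ∧ tau = lambda
alpha ∨ lambda = theta

theta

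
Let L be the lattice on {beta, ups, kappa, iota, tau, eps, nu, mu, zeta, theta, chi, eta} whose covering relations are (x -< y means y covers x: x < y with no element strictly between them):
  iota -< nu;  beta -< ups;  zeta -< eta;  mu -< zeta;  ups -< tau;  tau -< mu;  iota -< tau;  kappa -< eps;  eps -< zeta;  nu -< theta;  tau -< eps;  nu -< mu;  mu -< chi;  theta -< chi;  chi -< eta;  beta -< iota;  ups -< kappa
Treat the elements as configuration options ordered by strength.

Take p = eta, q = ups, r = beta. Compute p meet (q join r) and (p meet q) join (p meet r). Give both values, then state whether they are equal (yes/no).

q join r = ups, so p meet (q join r) = eta meet ups = ups.
p meet q = ups and p meet r = beta, so (p meet q) join (p meet r) = ups join beta = ups.
Equal: yes.

ups; ups; yes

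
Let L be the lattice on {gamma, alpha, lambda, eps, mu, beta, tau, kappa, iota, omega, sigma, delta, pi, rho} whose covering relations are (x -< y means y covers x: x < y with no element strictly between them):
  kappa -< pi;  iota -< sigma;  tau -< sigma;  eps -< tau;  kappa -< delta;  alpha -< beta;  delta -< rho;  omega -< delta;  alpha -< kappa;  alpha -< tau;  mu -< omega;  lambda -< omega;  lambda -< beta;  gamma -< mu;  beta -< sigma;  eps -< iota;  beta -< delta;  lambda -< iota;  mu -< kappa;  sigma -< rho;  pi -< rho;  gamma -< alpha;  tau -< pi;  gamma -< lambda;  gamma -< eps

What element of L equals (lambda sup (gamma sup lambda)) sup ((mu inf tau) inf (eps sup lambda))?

lambda

gamma ∨ lambda = lambda
lambda ∨ lambda = lambda
mu ∧ tau = gamma
eps ∨ lambda = iota
gamma ∧ iota = gamma
lambda ∨ gamma = lambda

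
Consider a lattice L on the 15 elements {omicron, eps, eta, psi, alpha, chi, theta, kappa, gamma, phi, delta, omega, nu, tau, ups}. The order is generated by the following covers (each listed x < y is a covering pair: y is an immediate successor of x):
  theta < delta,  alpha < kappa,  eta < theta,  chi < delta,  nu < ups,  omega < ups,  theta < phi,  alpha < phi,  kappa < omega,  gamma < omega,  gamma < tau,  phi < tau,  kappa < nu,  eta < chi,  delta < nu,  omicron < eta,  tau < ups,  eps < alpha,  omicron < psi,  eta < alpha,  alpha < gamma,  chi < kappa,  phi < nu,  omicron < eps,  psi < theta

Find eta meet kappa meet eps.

Common lower bounds of {eta, kappa, eps}: omicron.
The greatest among these is omicron.

omicron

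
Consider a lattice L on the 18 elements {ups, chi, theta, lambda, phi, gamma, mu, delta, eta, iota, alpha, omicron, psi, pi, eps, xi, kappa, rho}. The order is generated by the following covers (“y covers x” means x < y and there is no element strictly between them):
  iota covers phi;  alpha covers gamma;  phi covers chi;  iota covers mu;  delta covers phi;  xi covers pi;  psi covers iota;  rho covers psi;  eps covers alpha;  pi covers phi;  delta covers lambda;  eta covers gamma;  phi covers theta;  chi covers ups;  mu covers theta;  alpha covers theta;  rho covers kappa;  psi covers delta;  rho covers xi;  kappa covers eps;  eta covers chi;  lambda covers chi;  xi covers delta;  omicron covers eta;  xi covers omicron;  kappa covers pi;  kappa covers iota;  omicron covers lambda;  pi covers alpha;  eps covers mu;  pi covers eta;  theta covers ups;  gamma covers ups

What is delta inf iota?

phi

Common lower bounds of {delta, iota}: chi, phi, theta, ups.
The greatest among these is phi.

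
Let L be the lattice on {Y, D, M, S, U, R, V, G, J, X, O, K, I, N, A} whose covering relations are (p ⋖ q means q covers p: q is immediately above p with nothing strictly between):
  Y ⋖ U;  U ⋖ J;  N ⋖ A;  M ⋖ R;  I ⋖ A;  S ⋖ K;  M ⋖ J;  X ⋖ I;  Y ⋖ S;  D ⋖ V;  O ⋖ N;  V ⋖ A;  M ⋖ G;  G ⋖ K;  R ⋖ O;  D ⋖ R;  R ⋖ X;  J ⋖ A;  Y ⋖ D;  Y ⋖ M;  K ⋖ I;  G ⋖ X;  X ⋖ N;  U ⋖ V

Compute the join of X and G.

X

Common upper bounds of {X, G}: A, I, N, X.
The least among these is X.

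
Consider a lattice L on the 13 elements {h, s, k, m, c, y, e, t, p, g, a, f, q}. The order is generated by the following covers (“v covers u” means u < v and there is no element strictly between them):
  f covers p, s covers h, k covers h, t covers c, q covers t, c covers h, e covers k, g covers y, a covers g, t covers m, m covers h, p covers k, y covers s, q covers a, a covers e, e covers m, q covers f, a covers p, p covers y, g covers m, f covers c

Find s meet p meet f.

Common lower bounds of {s, p, f}: h, s.
The greatest among these is s.

s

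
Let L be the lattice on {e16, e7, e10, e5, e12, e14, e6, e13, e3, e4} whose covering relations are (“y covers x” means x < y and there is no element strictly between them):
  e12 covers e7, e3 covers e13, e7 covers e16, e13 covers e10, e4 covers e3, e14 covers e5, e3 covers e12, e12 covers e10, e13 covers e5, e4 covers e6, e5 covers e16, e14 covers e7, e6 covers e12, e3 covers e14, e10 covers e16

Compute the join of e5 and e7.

e14

Common upper bounds of {e5, e7}: e14, e3, e4.
The least among these is e14.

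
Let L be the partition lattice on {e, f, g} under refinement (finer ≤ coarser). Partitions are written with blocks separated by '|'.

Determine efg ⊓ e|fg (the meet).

e|fg

Common lower bounds of {efg, e|fg}: e|fg, e|f|g.
The greatest among these is e|fg.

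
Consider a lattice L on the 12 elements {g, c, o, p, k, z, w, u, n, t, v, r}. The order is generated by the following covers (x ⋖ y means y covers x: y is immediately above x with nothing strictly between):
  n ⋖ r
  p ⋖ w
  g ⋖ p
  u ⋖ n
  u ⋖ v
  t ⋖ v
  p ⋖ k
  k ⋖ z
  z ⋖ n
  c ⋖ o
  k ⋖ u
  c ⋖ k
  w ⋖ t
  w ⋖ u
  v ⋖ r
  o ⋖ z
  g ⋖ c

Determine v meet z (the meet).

k

Common lower bounds of {v, z}: c, g, k, p.
The greatest among these is k.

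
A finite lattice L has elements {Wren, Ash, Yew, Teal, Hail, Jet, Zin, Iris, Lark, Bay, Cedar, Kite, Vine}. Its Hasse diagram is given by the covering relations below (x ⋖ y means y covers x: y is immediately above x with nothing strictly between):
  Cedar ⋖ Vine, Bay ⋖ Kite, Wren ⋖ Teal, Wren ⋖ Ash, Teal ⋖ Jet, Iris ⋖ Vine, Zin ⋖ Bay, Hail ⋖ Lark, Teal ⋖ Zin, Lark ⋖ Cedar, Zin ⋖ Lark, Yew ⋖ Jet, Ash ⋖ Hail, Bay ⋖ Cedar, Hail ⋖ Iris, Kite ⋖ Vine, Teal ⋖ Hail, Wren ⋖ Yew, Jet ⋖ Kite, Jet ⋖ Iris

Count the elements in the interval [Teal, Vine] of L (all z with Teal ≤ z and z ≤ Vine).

10

The interval [Teal, Vine] = {Bay, Cedar, Hail, Iris, Jet, Kite, Lark, Teal, Vine, Zin}, which has 10 elements.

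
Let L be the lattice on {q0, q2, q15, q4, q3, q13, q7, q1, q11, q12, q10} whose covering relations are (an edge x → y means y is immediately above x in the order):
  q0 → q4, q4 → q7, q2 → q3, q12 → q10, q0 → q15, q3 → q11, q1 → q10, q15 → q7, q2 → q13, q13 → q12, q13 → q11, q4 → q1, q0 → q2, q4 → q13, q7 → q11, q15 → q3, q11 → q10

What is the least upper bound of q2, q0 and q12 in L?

q12

Common upper bounds of {q2, q0, q12}: q10, q12.
The least among these is q12.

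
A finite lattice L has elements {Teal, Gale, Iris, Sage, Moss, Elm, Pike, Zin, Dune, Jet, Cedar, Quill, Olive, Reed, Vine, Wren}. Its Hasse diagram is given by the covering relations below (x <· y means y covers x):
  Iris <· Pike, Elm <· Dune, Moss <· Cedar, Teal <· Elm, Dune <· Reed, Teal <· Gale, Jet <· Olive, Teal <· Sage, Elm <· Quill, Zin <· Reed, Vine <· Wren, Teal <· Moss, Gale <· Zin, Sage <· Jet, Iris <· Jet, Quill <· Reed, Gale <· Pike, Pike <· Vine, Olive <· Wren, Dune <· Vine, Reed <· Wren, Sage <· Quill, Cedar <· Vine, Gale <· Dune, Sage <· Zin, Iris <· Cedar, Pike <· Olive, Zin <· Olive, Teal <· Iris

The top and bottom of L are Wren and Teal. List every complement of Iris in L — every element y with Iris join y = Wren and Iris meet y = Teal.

Quill, Reed

Need y with Iris ∨ y = Wren and Iris ∧ y = Teal.
Checking each element gives: Quill, Reed.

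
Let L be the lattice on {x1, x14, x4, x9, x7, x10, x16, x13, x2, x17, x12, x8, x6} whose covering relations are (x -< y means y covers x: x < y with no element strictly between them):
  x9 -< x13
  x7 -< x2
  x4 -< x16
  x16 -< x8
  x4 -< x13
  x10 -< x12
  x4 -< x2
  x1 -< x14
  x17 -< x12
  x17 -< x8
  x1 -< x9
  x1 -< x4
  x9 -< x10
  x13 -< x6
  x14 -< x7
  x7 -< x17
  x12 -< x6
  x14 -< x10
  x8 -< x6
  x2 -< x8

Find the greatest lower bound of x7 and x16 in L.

x1

Common lower bounds of {x7, x16}: x1.
The greatest among these is x1.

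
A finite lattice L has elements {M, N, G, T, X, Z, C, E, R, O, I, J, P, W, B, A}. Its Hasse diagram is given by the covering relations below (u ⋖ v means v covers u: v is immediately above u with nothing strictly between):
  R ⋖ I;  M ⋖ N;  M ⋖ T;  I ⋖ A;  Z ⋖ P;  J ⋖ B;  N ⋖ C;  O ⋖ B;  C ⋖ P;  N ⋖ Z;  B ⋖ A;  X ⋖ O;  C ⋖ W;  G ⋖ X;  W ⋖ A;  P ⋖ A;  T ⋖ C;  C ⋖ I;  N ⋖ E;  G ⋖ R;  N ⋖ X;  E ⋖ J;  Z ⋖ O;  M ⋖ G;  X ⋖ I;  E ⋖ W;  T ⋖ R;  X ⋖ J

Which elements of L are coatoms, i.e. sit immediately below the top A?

B, I, P, W

The coatoms are exactly the elements covered by A: B, I, P, W.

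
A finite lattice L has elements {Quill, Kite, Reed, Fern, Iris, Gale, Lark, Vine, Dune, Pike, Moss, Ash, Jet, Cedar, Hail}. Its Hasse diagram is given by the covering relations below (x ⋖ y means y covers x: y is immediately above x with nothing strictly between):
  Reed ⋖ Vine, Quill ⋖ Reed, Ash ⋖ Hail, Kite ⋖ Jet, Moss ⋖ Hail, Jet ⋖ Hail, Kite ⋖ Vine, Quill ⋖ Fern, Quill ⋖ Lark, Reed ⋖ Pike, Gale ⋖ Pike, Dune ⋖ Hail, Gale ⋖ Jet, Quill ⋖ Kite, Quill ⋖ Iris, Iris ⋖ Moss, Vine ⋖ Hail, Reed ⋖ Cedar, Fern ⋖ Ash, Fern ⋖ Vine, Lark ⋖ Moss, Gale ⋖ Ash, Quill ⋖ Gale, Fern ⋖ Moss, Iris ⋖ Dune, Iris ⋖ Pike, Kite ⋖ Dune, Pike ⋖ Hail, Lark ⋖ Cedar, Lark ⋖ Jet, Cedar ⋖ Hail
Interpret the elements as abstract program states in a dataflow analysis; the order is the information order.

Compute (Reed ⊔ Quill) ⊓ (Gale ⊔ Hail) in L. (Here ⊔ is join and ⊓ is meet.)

Reed ∨ Quill = Reed
Gale ∨ Hail = Hail
Reed ∧ Hail = Reed

Reed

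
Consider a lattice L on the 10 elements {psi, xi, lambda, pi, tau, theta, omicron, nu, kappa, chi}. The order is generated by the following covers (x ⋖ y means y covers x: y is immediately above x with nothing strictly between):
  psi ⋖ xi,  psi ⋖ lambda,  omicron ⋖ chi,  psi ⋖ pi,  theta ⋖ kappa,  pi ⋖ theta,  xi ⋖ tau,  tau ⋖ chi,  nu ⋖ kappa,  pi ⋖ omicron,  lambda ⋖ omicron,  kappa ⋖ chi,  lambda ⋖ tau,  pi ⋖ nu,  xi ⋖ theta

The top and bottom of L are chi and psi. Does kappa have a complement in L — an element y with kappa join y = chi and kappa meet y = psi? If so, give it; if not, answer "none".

Need y with kappa ∨ y = chi and kappa ∧ y = psi.
Checking each element gives: lambda.

lambda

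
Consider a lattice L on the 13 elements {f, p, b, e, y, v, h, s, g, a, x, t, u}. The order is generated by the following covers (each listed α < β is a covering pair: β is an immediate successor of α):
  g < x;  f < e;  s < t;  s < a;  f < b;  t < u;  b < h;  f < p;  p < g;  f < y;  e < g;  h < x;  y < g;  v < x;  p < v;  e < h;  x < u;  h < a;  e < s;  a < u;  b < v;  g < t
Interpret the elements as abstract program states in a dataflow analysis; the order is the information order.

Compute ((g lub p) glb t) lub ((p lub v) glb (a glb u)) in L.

x

g ∨ p = g
g ∧ t = g
p ∨ v = v
a ∧ u = a
v ∧ a = b
g ∨ b = x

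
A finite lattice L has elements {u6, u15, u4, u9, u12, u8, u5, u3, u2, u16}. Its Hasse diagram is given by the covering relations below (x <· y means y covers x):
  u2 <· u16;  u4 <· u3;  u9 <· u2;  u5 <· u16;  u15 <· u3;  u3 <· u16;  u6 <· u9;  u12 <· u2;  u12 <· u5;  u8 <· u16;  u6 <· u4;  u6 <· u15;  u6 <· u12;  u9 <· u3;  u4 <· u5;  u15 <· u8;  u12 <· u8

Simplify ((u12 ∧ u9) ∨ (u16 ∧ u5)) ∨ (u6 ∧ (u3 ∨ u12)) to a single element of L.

u5

u12 ∧ u9 = u6
u16 ∧ u5 = u5
u6 ∨ u5 = u5
u3 ∨ u12 = u16
u6 ∧ u16 = u6
u5 ∨ u6 = u5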